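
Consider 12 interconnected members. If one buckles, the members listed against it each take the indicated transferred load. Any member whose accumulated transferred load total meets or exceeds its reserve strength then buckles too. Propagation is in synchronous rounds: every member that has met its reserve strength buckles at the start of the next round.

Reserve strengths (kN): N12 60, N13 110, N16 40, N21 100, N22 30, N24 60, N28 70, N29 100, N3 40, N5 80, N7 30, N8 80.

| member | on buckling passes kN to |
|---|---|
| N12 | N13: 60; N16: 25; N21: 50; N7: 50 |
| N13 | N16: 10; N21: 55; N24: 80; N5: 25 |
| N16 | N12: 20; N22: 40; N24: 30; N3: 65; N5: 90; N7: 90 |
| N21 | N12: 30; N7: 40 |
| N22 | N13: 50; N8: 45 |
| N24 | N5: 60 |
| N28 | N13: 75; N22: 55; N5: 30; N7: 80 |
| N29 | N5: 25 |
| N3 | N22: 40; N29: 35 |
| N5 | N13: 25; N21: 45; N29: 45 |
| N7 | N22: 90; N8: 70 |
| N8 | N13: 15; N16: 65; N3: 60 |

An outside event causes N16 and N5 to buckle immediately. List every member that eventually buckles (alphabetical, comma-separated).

Round 1 — N16, N5 buckle (initial).
  N12: +20 → 20 < 60
  N13: +25 → 25 < 110
  N21: +45 → 45 < 100
  N22: +40 → 40 ≥ 30
  N24: +30 → 30 < 60
  N29: +45 → 45 < 100
  N3: +65 → 65 ≥ 40
  N7: +90 → 90 ≥ 30
Round 2 — N22, N3, N7 buckle.
  N13: +50 → 75 < 110
  N29: +35 → 80 < 100
  N8: +45+70 → 115 ≥ 80
Round 3 — N8 buckles.
  N13: +15 → 90 < 110
No further bucklings.

N16, N22, N3, N5, N7, N8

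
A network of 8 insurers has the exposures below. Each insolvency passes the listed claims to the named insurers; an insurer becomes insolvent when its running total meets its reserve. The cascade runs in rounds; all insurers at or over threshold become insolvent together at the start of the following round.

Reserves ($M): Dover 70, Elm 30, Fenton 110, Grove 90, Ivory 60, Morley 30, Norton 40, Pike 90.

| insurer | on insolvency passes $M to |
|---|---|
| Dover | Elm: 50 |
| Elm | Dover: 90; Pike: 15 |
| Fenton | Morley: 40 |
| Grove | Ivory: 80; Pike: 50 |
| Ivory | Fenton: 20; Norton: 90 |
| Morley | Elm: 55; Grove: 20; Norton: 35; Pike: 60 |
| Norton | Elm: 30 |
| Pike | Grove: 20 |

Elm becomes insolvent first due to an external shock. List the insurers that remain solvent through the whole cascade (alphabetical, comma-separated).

Round 1 — Elm becomes insolvent (initial).
  Dover: +90 → 90 ≥ 70
  Pike: +15 → 15 < 90
Round 2 — Dover becomes insolvent.
No further insolvencies.

Fenton, Grove, Ivory, Morley, Norton, Pike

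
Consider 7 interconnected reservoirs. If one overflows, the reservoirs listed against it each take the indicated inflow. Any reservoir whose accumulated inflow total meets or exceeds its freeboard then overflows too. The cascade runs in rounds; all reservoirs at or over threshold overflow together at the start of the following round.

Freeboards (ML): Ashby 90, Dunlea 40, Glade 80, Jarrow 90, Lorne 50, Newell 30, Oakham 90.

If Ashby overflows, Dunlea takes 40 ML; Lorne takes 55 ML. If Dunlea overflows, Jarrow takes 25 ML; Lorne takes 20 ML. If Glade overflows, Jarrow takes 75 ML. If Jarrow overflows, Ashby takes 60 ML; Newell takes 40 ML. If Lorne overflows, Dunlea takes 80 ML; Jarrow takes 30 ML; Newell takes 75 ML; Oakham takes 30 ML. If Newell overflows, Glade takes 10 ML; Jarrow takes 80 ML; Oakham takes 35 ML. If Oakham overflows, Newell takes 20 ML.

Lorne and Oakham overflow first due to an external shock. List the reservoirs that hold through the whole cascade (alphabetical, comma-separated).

Round 1 — Lorne, Oakham overflow (initial).
  Dunlea: +80 → 80 ≥ 40
  Jarrow: +30 → 30 < 90
  Newell: +75+20 → 95 ≥ 30
Round 2 — Dunlea, Newell overflow.
  Glade: +10 → 10 < 80
  Jarrow: +25+80 → 135 ≥ 90
Round 3 — Jarrow overflows.
  Ashby: +60 → 60 < 90
No further overflows.

Ashby, Glade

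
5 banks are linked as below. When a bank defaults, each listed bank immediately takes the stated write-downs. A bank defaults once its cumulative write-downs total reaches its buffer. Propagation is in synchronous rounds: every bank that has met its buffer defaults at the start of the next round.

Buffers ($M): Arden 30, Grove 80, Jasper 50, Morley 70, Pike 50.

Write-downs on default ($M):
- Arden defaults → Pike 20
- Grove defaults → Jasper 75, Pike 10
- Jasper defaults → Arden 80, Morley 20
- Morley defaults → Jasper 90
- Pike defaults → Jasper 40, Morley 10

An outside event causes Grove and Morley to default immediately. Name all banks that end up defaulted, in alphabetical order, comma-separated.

Arden, Grove, Jasper, Morley

Round 1 — Grove, Morley default (initial).
  Jasper: +75+90 → 165 ≥ 50
  Pike: +10 → 10 < 50
Round 2 — Jasper defaults.
  Arden: +80 → 80 ≥ 30
Round 3 — Arden defaults.
  Pike: +20 → 30 < 50
No further defaults.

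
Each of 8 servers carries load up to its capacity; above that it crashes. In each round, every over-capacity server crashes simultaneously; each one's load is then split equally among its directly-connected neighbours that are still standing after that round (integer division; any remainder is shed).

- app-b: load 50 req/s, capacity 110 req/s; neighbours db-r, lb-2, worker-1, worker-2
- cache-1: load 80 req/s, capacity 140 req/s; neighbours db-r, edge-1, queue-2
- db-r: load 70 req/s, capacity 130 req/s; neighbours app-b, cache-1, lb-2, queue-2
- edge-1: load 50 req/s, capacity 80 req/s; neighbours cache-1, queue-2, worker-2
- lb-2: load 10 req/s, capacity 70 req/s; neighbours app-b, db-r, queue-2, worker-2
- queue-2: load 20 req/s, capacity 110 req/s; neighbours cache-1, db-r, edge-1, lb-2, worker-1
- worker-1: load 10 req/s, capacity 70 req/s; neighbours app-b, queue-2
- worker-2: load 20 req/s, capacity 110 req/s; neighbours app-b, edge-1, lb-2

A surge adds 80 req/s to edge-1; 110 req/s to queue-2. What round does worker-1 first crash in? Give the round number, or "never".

Round 1 — edge-1 at 130 > 80; queue-2 at 130 > 110. edge-1, queue-2 crash.
  edge-1 sheds 130 req/s to cache-1, worker-2: 65 each.
    cache-1: 80+65 = 145 > 140
    worker-2: 20+65 = 85 ≤ 110
  queue-2 sheds 130 req/s to cache-1, db-r, lb-2, worker-1: 32 each (2 lost).
    cache-1: 145+32 = 177 > 140
    db-r: 70+32 = 102 ≤ 130
    lb-2: 10+32 = 42 ≤ 70
    worker-1: 10+32 = 42 ≤ 70
Round 2 — cache-1 crashes.
  cache-1 sheds 177 req/s to db-r: 177 each.
    db-r: 102+177 = 279 > 130
Round 3 — db-r crashes.
  db-r sheds 279 req/s to app-b, lb-2: 139 each (1 lost).
    app-b: 50+139 = 189 > 110
    lb-2: 42+139 = 181 > 70
Round 4 — app-b, lb-2 crash.
  app-b sheds 189 req/s to worker-1, worker-2: 94 each (1 lost).
    worker-1: 42+94 = 136 > 70
    worker-2: 85+94 = 179 > 110
  lb-2 sheds 181 req/s to worker-2: 181 each.
    worker-2: 179+181 = 360 > 110
Round 5 — worker-1, worker-2 crash.
  worker-1 sheds 136 req/s: no online neighbours, lost.
  worker-2 sheds 360 req/s: no online neighbours, lost.
No further crashes.

5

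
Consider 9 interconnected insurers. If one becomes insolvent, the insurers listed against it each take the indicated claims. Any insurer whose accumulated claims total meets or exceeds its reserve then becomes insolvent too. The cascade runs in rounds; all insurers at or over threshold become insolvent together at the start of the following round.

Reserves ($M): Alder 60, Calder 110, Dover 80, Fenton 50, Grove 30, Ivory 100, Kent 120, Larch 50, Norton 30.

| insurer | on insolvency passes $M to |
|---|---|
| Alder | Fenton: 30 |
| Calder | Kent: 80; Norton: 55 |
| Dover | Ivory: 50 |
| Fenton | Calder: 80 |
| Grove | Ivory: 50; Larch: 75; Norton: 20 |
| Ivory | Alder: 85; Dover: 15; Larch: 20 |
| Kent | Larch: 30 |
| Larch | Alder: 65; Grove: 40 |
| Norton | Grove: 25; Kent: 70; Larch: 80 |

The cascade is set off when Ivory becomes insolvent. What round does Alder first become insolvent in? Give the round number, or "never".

2

Round 1 — Ivory becomes insolvent (initial).
  Alder: +85 → 85 ≥ 60
  Dover: +15 → 15 < 80
  Larch: +20 → 20 < 50
Round 2 — Alder becomes insolvent.
  Fenton: +30 → 30 < 50
No further insolvencies.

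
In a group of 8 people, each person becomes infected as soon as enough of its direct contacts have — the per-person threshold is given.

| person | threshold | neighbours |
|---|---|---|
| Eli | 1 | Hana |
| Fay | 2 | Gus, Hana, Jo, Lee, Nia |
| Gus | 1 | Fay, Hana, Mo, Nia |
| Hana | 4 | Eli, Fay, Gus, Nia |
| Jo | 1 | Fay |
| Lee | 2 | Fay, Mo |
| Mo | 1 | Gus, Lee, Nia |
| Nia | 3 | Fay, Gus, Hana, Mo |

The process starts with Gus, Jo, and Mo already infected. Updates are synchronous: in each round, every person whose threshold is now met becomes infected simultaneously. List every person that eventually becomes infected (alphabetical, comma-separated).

Fay, Gus, Jo, Lee, Mo, Nia

Round 1 — Gus, Jo, Mo become infected (initial).
Round 2 — checking thresholds:
  Fay: 2 of 5 neighbours ≥ 2, becomes infected.
  Hana: 1 of 4 neighbours < 4, holds.
  Lee: 1 of 2 neighbours < 2, holds.
  Nia: 2 of 4 neighbours < 3, holds.
Round 3 — checking thresholds:
  Hana: 2 of 4 neighbours < 4, holds.
  Lee: 2 of 2 neighbours ≥ 2, becomes infected.
  Nia: 3 of 4 neighbours ≥ 3, becomes infected.
Round 4 — no new infections; cascade stops.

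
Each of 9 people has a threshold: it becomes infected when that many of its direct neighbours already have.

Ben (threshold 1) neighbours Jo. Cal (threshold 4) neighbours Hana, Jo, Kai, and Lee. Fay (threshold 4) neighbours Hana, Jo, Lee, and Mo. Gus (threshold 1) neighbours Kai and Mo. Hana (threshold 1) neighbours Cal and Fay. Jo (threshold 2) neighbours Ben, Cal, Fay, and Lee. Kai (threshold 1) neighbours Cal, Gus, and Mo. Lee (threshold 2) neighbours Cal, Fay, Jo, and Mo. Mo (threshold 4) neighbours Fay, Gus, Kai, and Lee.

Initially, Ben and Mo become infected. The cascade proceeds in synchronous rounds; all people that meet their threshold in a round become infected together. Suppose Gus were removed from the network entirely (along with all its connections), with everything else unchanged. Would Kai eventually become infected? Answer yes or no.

yes

With Gus removed:
Round 1 — Ben, Mo become infected (initial).
Round 2 — checking thresholds:
  Fay: 1 of 4 neighbours < 4, below threshold.
  Jo: 1 of 4 neighbours < 2, below threshold.
  Kai: 1 of 2 neighbours ≥ 1, becomes infected.
  Lee: 1 of 4 neighbours < 2, below threshold.
Round 3 — no new infections; cascade stops.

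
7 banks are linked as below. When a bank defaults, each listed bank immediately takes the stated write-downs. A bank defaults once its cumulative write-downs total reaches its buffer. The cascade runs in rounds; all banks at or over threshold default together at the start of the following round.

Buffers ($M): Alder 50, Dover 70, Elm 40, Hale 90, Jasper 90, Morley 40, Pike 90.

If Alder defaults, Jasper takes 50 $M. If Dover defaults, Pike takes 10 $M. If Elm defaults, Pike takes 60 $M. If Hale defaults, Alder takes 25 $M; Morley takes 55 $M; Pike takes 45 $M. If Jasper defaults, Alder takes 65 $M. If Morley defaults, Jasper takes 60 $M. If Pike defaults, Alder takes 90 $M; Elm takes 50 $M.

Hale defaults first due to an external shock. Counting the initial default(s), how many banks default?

2

Round 1 — Hale defaults (initial).
  Alder: +25 → 25 < 50
  Morley: +55 → 55 ≥ 40
  Pike: +45 → 45 < 90
Round 2 — Morley defaults.
  Jasper: +60 → 60 < 90
No further defaults.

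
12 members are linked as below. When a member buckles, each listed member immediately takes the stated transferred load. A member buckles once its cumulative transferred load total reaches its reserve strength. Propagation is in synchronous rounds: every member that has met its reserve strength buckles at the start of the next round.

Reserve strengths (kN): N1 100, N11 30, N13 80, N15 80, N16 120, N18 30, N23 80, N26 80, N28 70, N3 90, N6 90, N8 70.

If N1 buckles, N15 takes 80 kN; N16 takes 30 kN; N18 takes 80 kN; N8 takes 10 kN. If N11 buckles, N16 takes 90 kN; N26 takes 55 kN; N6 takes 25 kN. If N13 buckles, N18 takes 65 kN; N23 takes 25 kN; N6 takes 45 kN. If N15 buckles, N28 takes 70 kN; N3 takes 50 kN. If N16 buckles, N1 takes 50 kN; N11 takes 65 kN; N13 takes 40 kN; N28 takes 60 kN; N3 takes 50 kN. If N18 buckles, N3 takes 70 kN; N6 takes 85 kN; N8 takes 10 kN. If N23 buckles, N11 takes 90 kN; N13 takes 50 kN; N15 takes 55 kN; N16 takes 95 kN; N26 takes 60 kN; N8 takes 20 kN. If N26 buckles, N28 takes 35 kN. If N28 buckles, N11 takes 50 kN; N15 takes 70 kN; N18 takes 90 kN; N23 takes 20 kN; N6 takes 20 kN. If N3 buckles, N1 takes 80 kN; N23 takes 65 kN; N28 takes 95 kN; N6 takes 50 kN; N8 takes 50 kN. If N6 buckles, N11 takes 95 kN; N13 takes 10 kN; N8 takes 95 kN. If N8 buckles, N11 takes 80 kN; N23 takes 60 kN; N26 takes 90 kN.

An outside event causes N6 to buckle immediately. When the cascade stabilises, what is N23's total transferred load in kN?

60

Round 1 — N6 buckles (initial).
  N11: +95 → 95 ≥ 30
  N13: +10 → 10 < 80
  N8: +95 → 95 ≥ 70
Round 2 — N11, N8 buckle.
  N16: +90 → 90 < 120
  N23: +60 → 60 < 80
  N26: +55+90 → 145 ≥ 80
Round 3 — N26 buckles.
  N28: +35 → 35 < 70
No further bucklings.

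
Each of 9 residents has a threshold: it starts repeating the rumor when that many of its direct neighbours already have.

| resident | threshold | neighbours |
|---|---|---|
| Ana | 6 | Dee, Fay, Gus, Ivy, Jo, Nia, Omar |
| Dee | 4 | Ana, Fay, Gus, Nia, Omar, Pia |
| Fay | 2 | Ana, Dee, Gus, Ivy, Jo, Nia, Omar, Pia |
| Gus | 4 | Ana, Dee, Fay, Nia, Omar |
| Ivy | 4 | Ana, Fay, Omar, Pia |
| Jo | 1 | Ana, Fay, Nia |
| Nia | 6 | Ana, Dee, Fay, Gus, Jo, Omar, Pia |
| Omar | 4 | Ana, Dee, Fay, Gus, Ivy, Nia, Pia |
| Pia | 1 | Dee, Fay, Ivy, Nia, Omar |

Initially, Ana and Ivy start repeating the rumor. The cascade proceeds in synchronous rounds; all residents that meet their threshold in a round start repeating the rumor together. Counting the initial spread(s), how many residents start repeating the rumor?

Round 1 — Ana, Ivy start repeating the rumor (initial).
Round 2 — checking thresholds:
  Dee: 1 of 6 neighbours < 4, not yet.
  Fay: 2 of 8 neighbours ≥ 2, starts repeating the rumor.
  Gus: 1 of 5 neighbours < 4, not yet.
  Jo: 1 of 3 neighbours ≥ 1, starts repeating the rumor.
  Nia: 1 of 7 neighbours < 6, not yet.
  Omar: 2 of 7 neighbours < 4, not yet.
  Pia: 1 of 5 neighbours ≥ 1, starts repeating the rumor.
Round 3 — checking thresholds:
  Dee: 3 of 6 neighbours < 4, not yet.
  Gus: 2 of 5 neighbours < 4, not yet.
  Nia: 4 of 7 neighbours < 6, not yet.
  Omar: 4 of 7 neighbours ≥ 4, starts repeating the rumor.
Round 4 — checking thresholds:
  Dee: 4 of 6 neighbours ≥ 4, starts repeating the rumor.
  Gus: 3 of 5 neighbours < 4, not yet.
  Nia: 5 of 7 neighbours < 6, not yet.
Round 5 — checking thresholds:
  Gus: 4 of 5 neighbours ≥ 4, starts repeating the rumor.
  Nia: 6 of 7 neighbours ≥ 6, starts repeating the rumor.
Round 6 — no new spreads; cascade stops.

9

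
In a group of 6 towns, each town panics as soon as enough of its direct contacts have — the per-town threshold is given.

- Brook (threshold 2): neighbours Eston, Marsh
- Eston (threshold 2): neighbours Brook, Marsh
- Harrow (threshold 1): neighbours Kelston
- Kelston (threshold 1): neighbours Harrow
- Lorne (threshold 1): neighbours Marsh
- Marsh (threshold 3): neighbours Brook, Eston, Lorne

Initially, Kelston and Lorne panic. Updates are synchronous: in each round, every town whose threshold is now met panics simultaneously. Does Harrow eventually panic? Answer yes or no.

yes

Round 1 — Kelston, Lorne panic (initial).
Round 2 — checking thresholds:
  Harrow: 1 of 1 neighbours ≥ 1, panics.
  Marsh: 1 of 3 neighbours < 3, below threshold.
Round 3 — no new panics; cascade stops.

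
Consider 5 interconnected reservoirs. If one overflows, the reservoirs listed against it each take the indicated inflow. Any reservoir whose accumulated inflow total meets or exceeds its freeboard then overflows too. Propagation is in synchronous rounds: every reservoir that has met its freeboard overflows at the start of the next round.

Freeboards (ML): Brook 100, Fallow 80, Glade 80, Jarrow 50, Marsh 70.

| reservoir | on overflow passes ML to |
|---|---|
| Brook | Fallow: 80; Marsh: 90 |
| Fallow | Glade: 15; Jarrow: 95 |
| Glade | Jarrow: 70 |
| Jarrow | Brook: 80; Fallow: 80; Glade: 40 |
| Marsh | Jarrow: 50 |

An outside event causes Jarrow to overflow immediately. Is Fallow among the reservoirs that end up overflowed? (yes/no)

Round 1 — Jarrow overflows (initial).
  Brook: +80 → 80 < 100
  Fallow: +80 → 80 ≥ 80
  Glade: +40 → 40 < 80
Round 2 — Fallow overflows.
  Glade: +15 → 55 < 80
No further overflows.

yes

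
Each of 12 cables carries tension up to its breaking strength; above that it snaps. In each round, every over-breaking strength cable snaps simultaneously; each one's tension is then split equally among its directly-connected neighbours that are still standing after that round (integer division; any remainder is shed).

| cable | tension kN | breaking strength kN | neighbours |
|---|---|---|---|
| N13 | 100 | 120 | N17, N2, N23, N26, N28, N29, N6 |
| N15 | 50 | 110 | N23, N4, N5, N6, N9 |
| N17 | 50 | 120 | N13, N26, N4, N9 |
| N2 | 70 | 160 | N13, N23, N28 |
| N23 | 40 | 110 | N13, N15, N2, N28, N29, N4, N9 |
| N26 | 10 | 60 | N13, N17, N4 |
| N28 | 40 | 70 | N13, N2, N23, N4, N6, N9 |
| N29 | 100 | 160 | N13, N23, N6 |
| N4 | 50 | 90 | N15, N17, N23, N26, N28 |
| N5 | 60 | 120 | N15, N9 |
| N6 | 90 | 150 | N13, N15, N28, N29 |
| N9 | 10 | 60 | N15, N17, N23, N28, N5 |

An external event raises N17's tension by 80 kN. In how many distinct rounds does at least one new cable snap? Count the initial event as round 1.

8

Round 1 — N17 at 130 > 120. N17 snaps.
  N17 sheds 130 kN to N13, N26, N4, N9: 32 each (2 lost).
    N13: 100+32 = 132 > 120
    N26: 10+32 = 42 ≤ 60
    N4: 50+32 = 82 ≤ 90
    N9: 10+32 = 42 ≤ 60
Round 2 — N13 snaps.
  N13 sheds 132 kN to N2, N23, N26, N28, N29, N6: 22 each.
    N2: 70+22 = 92 ≤ 160
    N23: 40+22 = 62 ≤ 110
    N26: 42+22 = 64 > 60
    N28: 40+22 = 62 ≤ 70
    N29: 100+22 = 122 ≤ 160
    N6: 90+22 = 112 ≤ 150
Round 3 — N26 snaps.
  N26 sheds 64 kN to N4: 64 each.
    N4: 82+64 = 146 > 90
Round 4 — N4 snaps.
  N4 sheds 146 kN to N15, N23, N28: 48 each (2 lost).
    N15: 50+48 = 98 ≤ 110
    N23: 62+48 = 110 ≤ 110
    N28: 62+48 = 110 > 70
Round 5 — N28 snaps.
  N28 sheds 110 kN to N2, N23, N6, N9: 27 each (2 lost).
    N2: 92+27 = 119 ≤ 160
    N23: 110+27 = 137 > 110
    N6: 112+27 = 139 ≤ 150
    N9: 42+27 = 69 > 60
Round 6 — N23, N9 snap.
  N23 sheds 137 kN to N15, N2, N29: 45 each (2 lost).
    N15: 98+45 = 143 > 110
    N2: 119+45 = 164 > 160
    N29: 122+45 = 167 > 160
  N9 sheds 69 kN to N15, N5: 34 each (1 lost).
    N15: 143+34 = 177 > 110
    N5: 60+34 = 94 ≤ 120
Round 7 — N15, N2, N29 snap.
  N15 sheds 177 kN to N5, N6: 88 each (1 lost).
    N5: 94+88 = 182 > 120
    N6: 139+88 = 227 > 150
  N2 sheds 164 kN: no online neighbours, lost.
  N29 sheds 167 kN to N6: 167 each.
    N6: 227+167 = 394 > 150
Round 8 — N5, N6 snap.
  N5 sheds 182 kN: no online neighbours, lost.
  N6 sheds 394 kN: no online neighbours, lost.
No further breaks.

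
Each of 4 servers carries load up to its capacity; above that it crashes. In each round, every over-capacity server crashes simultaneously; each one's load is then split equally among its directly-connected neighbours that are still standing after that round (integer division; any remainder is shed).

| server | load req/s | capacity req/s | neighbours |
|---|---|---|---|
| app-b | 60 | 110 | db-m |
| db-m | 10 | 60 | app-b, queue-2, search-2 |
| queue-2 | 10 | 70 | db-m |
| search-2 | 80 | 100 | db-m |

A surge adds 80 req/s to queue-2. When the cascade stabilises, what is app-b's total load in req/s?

Round 1 — queue-2 at 90 > 70. queue-2 crashes.
  queue-2 sheds 90 req/s to db-m: 90 each.
    db-m: 10+90 = 100 > 60
Round 2 — db-m crashes.
  db-m sheds 100 req/s to app-b, search-2: 50 each.
    app-b: 60+50 = 110 ≤ 110
    search-2: 80+50 = 130 > 100
Round 3 — search-2 crashes.
  search-2 sheds 130 req/s: no online neighbours, lost.
No further crashes.

110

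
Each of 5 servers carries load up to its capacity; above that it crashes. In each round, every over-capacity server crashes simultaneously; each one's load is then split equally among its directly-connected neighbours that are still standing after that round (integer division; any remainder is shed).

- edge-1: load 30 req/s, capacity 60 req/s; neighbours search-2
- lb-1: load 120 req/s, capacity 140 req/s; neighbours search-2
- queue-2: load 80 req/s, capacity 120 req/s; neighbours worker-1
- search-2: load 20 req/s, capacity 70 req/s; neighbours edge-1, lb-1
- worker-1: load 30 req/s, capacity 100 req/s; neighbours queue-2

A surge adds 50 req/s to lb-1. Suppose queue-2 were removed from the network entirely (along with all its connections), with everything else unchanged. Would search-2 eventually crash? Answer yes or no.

With queue-2 removed:
Round 1 — lb-1 at 170 > 140. lb-1 crashes.
  lb-1 sheds 170 req/s to search-2: 170 each.
    search-2: 20+170 = 190 > 70
Round 2 — search-2 crashes.
  search-2 sheds 190 req/s to edge-1: 190 each.
    edge-1: 30+190 = 220 > 60
Round 3 — edge-1 crashes.
  edge-1 sheds 220 req/s: no online neighbours, lost.
No further crashes.

yes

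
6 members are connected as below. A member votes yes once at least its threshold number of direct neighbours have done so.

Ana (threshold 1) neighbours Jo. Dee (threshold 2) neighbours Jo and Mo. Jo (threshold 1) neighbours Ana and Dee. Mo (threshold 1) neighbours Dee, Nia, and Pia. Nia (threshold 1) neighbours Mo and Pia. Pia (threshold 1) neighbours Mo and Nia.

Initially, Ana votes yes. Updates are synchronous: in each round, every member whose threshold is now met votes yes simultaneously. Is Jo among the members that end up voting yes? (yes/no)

yes

Round 1 — Ana votes yes (initial).
Round 2 — checking thresholds:
  Jo: 1 of 2 neighbours ≥ 1, votes yes.
Round 3 — no new yes votes; cascade stops.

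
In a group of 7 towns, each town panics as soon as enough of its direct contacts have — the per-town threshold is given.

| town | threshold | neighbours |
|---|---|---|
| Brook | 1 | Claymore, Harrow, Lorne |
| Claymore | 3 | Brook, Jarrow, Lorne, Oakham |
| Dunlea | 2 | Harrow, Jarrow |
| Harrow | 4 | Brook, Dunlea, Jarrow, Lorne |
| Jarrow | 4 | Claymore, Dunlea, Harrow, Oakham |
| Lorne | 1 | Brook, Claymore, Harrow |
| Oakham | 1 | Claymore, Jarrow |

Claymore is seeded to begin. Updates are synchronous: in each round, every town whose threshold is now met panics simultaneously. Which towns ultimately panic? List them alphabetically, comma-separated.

Round 1 — Claymore panics (initial).
Round 2 — checking thresholds:
  Brook: 1 of 3 neighbours ≥ 1, panics.
  Jarrow: 1 of 4 neighbours < 4, holds.
  Lorne: 1 of 3 neighbours ≥ 1, panics.
  Oakham: 1 of 2 neighbours ≥ 1, panics.
Round 3 — no new panics; cascade stops.

Brook, Claymore, Lorne, Oakham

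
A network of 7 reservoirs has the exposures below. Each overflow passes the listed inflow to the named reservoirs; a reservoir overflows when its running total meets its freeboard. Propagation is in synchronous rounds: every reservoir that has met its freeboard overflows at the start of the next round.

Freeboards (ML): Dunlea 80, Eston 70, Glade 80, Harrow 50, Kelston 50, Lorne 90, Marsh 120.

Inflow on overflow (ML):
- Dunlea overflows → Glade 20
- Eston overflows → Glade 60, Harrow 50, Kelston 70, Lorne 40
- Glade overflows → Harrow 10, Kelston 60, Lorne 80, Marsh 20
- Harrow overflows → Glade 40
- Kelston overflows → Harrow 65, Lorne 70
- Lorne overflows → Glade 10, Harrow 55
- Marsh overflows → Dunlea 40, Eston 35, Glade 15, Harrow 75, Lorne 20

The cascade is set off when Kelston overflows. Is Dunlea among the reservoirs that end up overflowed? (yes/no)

no

Round 1 — Kelston overflows (initial).
  Harrow: +65 → 65 ≥ 50
  Lorne: +70 → 70 < 90
Round 2 — Harrow overflows.
  Glade: +40 → 40 < 80
No further overflows.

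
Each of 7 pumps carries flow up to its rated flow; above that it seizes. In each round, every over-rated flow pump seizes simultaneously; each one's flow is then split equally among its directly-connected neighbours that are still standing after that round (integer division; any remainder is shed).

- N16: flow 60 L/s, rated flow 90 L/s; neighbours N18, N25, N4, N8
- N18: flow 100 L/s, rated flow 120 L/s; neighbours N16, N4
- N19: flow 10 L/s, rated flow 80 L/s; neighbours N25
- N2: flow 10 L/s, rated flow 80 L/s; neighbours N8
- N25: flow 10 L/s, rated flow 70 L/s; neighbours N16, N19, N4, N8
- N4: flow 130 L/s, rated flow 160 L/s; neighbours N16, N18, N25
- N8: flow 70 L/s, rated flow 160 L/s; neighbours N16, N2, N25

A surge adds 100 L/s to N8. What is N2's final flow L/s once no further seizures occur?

66

Round 1 — N8 at 170 > 160. N8 seizes.
  N8 sheds 170 L/s to N16, N2, N25: 56 each (2 lost).
    N16: 60+56 = 116 > 90
    N2: 10+56 = 66 ≤ 80
    N25: 10+56 = 66 ≤ 70
Round 2 — N16 seizes.
  N16 sheds 116 L/s to N18, N25, N4: 38 each (2 lost).
    N18: 100+38 = 138 > 120
    N25: 66+38 = 104 > 70
    N4: 130+38 = 168 > 160
Round 3 — N18, N25, N4 seize.
  N18 sheds 138 L/s: no online neighbours, lost.
  N25 sheds 104 L/s to N19: 104 each.
    N19: 10+104 = 114 > 80
  N4 sheds 168 L/s: no online neighbours, lost.
Round 4 — N19 seizes.
  N19 sheds 114 L/s: no online neighbours, lost.
No further seizures.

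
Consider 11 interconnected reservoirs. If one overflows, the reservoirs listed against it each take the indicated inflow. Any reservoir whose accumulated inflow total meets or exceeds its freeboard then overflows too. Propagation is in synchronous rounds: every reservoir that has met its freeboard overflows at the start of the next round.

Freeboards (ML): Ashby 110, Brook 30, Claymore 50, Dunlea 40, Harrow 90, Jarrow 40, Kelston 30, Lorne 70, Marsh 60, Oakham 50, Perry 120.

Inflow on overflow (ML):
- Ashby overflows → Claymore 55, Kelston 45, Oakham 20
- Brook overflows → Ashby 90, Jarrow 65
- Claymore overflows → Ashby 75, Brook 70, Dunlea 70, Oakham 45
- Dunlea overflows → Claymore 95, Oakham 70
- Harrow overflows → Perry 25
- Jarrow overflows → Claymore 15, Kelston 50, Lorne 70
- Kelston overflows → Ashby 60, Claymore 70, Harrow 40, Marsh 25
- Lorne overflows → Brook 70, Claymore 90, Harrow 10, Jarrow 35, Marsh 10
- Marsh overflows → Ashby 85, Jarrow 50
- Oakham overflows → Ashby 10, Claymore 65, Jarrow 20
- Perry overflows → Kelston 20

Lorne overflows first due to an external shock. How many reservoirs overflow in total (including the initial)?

Round 1 — Lorne overflows (initial).
  Brook: +70 → 70 ≥ 30
  Claymore: +90 → 90 ≥ 50
  Harrow: +10 → 10 < 90
  Jarrow: +35 → 35 < 40
  Marsh: +10 → 10 < 60
Round 2 — Brook, Claymore overflow.
  Ashby: +90+75 → 165 ≥ 110
  Dunlea: +70 → 70 ≥ 40
  Jarrow: +65 → 100 ≥ 40
  Oakham: +45 → 45 < 50
Round 3 — Ashby, Dunlea, Jarrow overflow.
  Kelston: +45+50 → 95 ≥ 30
  Oakham: +20+70 → 135 ≥ 50
Round 4 — Kelston, Oakham overflow.
  Harrow: +40 → 50 < 90
  Marsh: +25 → 35 < 60
No further overflows.

8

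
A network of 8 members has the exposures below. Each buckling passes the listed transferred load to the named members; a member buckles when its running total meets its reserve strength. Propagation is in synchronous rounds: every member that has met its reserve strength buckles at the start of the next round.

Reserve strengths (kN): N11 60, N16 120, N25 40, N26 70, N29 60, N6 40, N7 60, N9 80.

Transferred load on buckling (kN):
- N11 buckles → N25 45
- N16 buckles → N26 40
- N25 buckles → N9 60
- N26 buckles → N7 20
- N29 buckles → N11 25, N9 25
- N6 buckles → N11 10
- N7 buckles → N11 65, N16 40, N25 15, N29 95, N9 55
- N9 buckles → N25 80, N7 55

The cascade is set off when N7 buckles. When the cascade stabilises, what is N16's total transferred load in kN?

Round 1 — N7 buckles (initial).
  N11: +65 → 65 ≥ 60
  N16: +40 → 40 < 120
  N25: +15 → 15 < 40
  N29: +95 → 95 ≥ 60
  N9: +55 → 55 < 80
Round 2 — N11, N29 buckle.
  N25: +45 → 60 ≥ 40
  N9: +25 → 80 ≥ 80
Round 3 — N25, N9 buckle.
No further bucklings.

40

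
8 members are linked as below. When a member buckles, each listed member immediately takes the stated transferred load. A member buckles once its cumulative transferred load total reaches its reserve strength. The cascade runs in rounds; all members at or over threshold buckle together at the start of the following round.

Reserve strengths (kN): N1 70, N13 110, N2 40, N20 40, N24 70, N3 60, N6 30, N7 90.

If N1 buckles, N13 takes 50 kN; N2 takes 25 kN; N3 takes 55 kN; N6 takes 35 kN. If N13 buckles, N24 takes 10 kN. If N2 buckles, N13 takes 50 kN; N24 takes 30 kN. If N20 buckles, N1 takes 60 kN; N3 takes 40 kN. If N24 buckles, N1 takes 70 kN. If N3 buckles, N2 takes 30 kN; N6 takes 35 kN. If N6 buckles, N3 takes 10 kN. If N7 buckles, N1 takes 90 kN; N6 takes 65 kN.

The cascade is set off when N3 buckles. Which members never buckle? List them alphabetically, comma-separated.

Round 1 — N3 buckles (initial).
  N2: +30 → 30 < 40
  N6: +35 → 35 ≥ 30
Round 2 — N6 buckles.
No further bucklings.

N1, N13, N2, N20, N24, N7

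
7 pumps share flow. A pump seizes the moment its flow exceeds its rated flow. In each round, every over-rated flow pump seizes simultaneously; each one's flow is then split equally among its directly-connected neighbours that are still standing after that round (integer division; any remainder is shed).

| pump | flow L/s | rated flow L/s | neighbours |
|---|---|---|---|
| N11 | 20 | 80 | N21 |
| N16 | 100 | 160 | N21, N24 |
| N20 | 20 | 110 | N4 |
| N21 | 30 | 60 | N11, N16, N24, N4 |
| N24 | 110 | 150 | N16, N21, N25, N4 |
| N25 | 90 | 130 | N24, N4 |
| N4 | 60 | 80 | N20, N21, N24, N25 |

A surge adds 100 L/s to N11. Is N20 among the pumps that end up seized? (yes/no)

no

Round 1 — N11 at 120 > 80. N11 seizes.
  N11 sheds 120 L/s to N21: 120 each.
    N21: 30+120 = 150 > 60
Round 2 — N21 seizes.
  N21 sheds 150 L/s to N16, N24, N4: 50 each.
    N16: 100+50 = 150 ≤ 160
    N24: 110+50 = 160 > 150
    N4: 60+50 = 110 > 80
Round 3 — N24, N4 seize.
  N24 sheds 160 L/s to N16, N25: 80 each.
    N16: 150+80 = 230 > 160
    N25: 90+80 = 170 > 130
  N4 sheds 110 L/s to N20, N25: 55 each.
    N20: 20+55 = 75 ≤ 110
    N25: 170+55 = 225 > 130
Round 4 — N16, N25 seize.
  N16 sheds 230 L/s: no online neighbours, lost.
  N25 sheds 225 L/s: no online neighbours, lost.
No further seizures.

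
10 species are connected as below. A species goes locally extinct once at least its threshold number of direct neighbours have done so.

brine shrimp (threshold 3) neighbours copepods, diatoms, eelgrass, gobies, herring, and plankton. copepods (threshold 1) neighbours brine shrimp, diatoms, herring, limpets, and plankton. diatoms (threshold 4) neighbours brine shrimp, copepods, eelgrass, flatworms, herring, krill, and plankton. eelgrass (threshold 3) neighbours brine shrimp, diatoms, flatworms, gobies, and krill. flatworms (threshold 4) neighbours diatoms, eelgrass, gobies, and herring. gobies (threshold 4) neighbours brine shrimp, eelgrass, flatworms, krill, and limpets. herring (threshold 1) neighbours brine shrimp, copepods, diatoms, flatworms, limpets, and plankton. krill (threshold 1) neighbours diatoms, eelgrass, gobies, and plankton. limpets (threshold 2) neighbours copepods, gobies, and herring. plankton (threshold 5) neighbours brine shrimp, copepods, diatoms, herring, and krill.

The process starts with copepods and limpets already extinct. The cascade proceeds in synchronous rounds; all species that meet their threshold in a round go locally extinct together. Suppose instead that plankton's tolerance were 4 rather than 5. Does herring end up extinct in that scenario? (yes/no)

yes

With plankton's tolerance at 4:
Round 1 — copepods, limpets go locally extinct (initial).
Round 2 — checking thresholds:
  brine shrimp: 1 of 6 neighbours < 3, not yet.
  diatoms: 1 of 7 neighbours < 4, not yet.
  gobies: 1 of 5 neighbours < 4, not yet.
  herring: 2 of 6 neighbours ≥ 1, goes locally extinct.
  plankton: 1 of 5 neighbours < 4, not yet.
Round 3 — no new extinctions; cascade stops.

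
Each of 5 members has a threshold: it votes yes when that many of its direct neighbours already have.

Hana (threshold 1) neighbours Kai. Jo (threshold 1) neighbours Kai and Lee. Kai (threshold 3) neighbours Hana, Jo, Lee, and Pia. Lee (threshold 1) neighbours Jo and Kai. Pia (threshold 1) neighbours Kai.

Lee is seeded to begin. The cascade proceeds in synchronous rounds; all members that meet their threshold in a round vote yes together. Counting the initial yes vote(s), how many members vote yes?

Round 1 — Lee votes yes (initial).
Round 2 — checking thresholds:
  Jo: 1 of 2 neighbours ≥ 1, votes yes.
  Kai: 1 of 4 neighbours < 3, holds.
Round 3 — no new yes votes; cascade stops.

2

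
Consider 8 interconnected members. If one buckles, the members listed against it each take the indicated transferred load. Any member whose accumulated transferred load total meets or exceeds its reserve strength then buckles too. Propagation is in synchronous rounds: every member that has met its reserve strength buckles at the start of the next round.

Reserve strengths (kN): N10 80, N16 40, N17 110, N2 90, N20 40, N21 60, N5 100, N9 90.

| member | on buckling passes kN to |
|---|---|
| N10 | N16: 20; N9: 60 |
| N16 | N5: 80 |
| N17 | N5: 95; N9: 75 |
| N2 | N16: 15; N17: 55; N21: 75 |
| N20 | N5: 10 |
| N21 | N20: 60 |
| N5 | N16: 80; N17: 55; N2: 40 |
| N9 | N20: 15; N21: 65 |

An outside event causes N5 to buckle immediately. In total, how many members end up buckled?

Round 1 — N5 buckles (initial).
  N16: +80 → 80 ≥ 40
  N17: +55 → 55 < 110
  N2: +40 → 40 < 90
Round 2 — N16 buckles.
No further bucklings.

2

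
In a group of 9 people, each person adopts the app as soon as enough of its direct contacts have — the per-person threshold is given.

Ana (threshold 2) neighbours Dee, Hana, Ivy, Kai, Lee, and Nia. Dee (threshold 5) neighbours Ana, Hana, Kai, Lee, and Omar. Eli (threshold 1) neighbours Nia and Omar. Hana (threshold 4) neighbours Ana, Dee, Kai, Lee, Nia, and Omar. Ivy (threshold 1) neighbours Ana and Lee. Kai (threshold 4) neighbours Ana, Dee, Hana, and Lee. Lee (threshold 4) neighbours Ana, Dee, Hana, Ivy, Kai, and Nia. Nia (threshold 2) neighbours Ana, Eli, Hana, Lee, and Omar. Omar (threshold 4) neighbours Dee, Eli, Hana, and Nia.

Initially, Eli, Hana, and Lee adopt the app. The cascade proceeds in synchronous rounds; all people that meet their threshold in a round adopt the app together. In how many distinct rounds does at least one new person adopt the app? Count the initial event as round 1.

Round 1 — Eli, Hana, Lee adopt the app (initial).
Round 2 — checking thresholds:
  Ana: 2 of 6 neighbours ≥ 2, adopts the app.
  Dee: 2 of 5 neighbours < 5, holds.
  Ivy: 1 of 2 neighbours ≥ 1, adopts the app.
  Kai: 2 of 4 neighbours < 4, holds.
  Nia: 3 of 5 neighbours ≥ 2, adopts the app.
  Omar: 2 of 4 neighbours < 4, holds.
Round 3 — no new adoptions; cascade stops.

2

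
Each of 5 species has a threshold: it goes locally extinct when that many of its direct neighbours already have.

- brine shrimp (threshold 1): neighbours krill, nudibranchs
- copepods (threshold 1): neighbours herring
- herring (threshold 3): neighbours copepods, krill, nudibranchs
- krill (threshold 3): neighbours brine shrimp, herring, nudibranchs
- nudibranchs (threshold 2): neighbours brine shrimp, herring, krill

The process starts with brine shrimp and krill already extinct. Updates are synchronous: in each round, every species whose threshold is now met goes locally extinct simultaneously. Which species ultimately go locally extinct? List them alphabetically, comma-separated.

Round 1 — brine shrimp, krill go locally extinct (initial).
Round 2 — checking thresholds:
  herring: 1 of 3 neighbours < 3, not yet.
  nudibranchs: 2 of 3 neighbours ≥ 2, goes locally extinct.
Round 3 — no new extinctions; cascade stops.

brine shrimp, krill, nudibranchs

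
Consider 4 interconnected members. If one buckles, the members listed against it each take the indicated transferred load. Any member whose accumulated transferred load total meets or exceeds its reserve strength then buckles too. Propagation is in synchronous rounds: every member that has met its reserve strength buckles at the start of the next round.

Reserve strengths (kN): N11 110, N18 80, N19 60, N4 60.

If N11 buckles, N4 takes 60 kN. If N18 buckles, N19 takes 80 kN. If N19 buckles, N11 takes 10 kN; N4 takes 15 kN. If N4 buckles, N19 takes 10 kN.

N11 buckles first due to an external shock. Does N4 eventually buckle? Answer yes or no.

Round 1 — N11 buckles (initial).
  N4: +60 → 60 ≥ 60
Round 2 — N4 buckles.
  N19: +10 → 10 < 60
No further bucklings.

yes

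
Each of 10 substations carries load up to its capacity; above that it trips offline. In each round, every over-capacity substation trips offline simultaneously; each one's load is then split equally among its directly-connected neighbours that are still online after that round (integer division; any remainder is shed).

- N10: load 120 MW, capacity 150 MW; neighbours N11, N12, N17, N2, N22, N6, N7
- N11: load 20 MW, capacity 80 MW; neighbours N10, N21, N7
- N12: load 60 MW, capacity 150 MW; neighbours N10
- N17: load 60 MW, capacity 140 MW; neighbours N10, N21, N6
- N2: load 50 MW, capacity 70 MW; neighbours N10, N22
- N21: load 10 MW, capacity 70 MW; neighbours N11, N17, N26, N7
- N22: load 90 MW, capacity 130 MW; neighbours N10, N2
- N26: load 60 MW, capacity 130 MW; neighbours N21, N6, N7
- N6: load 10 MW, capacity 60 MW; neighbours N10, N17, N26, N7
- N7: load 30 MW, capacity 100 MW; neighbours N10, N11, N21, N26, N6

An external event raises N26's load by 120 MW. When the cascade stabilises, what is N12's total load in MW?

96

Round 1 — N26 at 180 > 130. N26 trips offline.
  N26 sheds 180 MW to N21, N6, N7: 60 each.
    N21: 10+60 = 70 ≤ 70
    N6: 10+60 = 70 > 60
    N7: 30+60 = 90 ≤ 100
Round 2 — N6 trips offline.
  N6 sheds 70 MW to N10, N17, N7: 23 each (1 lost).
    N10: 120+23 = 143 ≤ 150
    N17: 60+23 = 83 ≤ 140
    N7: 90+23 = 113 > 100
Round 3 — N7 trips offline.
  N7 sheds 113 MW to N10, N11, N21: 37 each (2 lost).
    N10: 143+37 = 180 > 150
    N11: 20+37 = 57 ≤ 80
    N21: 70+37 = 107 > 70
Round 4 — N10, N21 trip offline.
  N10 sheds 180 MW to N11, N12, N17, N2, N22: 36 each.
    N11: 57+36 = 93 > 80
    N12: 60+36 = 96 ≤ 150
    N17: 83+36 = 119 ≤ 140
    N2: 50+36 = 86 > 70
    N22: 90+36 = 126 ≤ 130
  N21 sheds 107 MW to N11, N17: 53 each (1 lost).
    N11: 93+53 = 146 > 80
    N17: 119+53 = 172 > 140
Round 5 — N11, N17, N2 trip offline.
  N11 sheds 146 MW: no online neighbours, lost.
  N17 sheds 172 MW: no online neighbours, lost.
  N2 sheds 86 MW to N22: 86 each.
    N22: 126+86 = 212 > 130
Round 6 — N22 trips offline.
  N22 sheds 212 MW: no online neighbours, lost.
No further trips.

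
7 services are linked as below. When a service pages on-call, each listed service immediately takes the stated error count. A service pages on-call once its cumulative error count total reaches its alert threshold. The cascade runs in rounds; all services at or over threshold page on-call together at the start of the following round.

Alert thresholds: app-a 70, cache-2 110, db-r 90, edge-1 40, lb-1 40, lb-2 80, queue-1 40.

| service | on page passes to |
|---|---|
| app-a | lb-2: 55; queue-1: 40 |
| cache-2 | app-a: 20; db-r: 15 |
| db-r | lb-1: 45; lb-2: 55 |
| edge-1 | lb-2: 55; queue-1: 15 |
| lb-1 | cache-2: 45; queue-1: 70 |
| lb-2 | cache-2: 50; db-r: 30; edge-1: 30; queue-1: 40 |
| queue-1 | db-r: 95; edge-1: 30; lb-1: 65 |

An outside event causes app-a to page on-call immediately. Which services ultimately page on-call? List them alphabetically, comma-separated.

Round 1 — app-a pages on-call (initial).
  lb-2: +55 → 55 < 80
  queue-1: +40 → 40 ≥ 40
Round 2 — queue-1 pages on-call.
  db-r: +95 → 95 ≥ 90
  edge-1: +30 → 30 < 40
  lb-1: +65 → 65 ≥ 40
Round 3 — db-r, lb-1 page on-call.
  cache-2: +45 → 45 < 110
  lb-2: +55 → 110 ≥ 80
Round 4 — lb-2 pages on-call.
  cache-2: +50 → 95 < 110
  edge-1: +30 → 60 ≥ 40
Round 5 — edge-1 pages on-call.
No further pages.

app-a, db-r, edge-1, lb-1, lb-2, queue-1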